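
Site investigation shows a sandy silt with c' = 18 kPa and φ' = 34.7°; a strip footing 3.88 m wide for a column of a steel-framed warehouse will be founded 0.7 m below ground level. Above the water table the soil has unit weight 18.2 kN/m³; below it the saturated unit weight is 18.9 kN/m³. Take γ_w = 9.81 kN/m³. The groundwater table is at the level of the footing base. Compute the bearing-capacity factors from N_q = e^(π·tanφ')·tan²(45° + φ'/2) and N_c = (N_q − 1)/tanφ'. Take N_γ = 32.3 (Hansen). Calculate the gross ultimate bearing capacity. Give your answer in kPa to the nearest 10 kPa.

q_ult ≈ 1790 kPa

tan34.7° = 0.6924, so N_q = e^(π×0.6924)·tan²(62.35°) = 8.805 × 3.643 = 32.08.
N_c = (32.08 − 1)/tan34.7° = 44.89.
q = γ·D_f = 18.2 × 0.7 = 12.74 kPa.
For the ½γBN_γ term take γ' = 18.9 − 9.81 = 9.09 kN/m³ (soil below base is submerged).
c·N_c = 18 × 44.886 = 807.95 kPa
q·N_q = 12.74 × 32.081 = 408.71 kPa
0.5·γ·B·N_γ = 0.5 × 9.09 × 3.88 × 32.3 = 569.6 kPa
q_ult = 807.95 + 408.71 + 569.6 = 1786.3 kPa.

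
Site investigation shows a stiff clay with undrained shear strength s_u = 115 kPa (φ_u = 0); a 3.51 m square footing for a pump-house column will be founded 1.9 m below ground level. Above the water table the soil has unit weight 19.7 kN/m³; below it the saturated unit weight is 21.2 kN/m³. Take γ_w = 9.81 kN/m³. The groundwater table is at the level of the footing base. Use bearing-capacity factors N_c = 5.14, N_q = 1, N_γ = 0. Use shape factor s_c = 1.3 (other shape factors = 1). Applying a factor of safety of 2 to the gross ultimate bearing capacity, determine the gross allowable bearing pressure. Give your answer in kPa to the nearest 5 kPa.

q_all ≈ 405 kPa

q = γ·D_f = 19.7 × 1.9 = 37.43 kPa.
c·N_c·s_c = 115 × 5.14 × 1.3 = 768.43 kPa
q·N_q = 37.43 × 1 = 37.43 kPa
q_ult = 768.43 + 37.43 = 805.86 kPa.
q_all = q_ult / FS = 805.86 / 2 = 402.93 kPa.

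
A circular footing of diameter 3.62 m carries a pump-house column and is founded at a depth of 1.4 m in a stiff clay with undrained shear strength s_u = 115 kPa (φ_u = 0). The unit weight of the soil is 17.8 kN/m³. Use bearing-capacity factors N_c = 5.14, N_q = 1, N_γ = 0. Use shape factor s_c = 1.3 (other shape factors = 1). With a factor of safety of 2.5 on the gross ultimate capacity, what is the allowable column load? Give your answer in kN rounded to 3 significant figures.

P_all ≈ 3270 kN

q = γ·D_f = 17.8 × 1.4 = 24.92 kPa.
c·N_c·s_c = 115 × 5.14 × 1.3 = 768.43 kPa
q·N_q = 24.92 × 1 = 24.92 kPa
q_ult = 768.43 + 24.92 = 793.35 kPa.
Gross allowable pressure q_all = 793.35 / 2.5 = 317.34 kPa.
Footing area = 10.2922 m², so allowable column load = 317.34 × 10.2922 = 3266.1 kN.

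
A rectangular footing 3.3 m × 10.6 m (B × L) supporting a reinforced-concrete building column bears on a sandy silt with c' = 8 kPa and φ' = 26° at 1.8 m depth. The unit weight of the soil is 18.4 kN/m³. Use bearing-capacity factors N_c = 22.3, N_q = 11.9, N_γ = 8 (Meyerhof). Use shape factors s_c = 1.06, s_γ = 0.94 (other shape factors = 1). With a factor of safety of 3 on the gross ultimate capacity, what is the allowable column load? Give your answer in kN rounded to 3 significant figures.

Overburden at base level: q = 18.4 × 1.8 = 33.12 kPa.
Cohesion term c·N_c·s_c = 8 × 22.3 × 1.06 = 189.1 kPa; surcharge term q·N_q = 33.12 × 11.9 = 394.13 kPa; self-weight term 0.5·γ·B·N_γ·s_γ = 0.5 × 18.4 × 3.3 × 8 × 0.94 = 228.31 kPa.
q_ult = 189.1 + 394.13 + 228.31 = 811.54 kPa.
Gross allowable pressure q_all = 811.54 / 3 = 270.51 kPa.
Footing area = 34.98 m², so allowable column load = 270.51 × 34.98 = 9462.5 kN.

P_all ≈ 9460 kN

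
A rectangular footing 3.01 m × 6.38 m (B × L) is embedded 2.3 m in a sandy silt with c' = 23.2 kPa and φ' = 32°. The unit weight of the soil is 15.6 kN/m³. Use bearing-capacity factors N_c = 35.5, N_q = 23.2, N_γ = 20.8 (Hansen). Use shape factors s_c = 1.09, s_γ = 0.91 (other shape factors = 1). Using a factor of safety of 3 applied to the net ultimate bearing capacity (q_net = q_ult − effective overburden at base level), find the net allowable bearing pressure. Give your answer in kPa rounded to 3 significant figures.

q_all(net) ≈ 713 kPa

Overburden at base level: q = 15.6 × 2.3 = 35.88 kPa.
Cohesion term c·N_c·s_c = 23.2 × 35.5 × 1.09 = 897.72 kPa; surcharge term q·N_q = 35.88 × 23.2 = 832.42 kPa; self-weight term 0.5·γ·B·N_γ·s_γ = 0.5 × 15.6 × 3.01 × 20.8 × 0.91 = 444.39 kPa.
q_ult = 897.72 + 832.42 + 444.39 = 2174.5 kPa.
Net ultimate: q_net = 2174.5 − 35.88 = 2138.7 kPa.
q_all(net) = 2138.7 / 3 = 712.88 kPa.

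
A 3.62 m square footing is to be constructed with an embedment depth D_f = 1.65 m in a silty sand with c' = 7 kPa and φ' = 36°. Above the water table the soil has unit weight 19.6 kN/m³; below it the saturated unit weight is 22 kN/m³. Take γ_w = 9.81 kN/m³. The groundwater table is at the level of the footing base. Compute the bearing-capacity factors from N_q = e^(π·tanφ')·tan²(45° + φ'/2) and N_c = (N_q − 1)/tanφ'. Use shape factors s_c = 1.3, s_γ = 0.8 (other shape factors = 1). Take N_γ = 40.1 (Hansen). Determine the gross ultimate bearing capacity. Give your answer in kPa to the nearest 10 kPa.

q_ult ≈ 2390 kPa

tan36° = 0.7265, so N_q = e^(π×0.7265)·tan²(63°) = 9.801 × 3.852 = 37.75.
N_c = (37.75 − 1)/tan36° = 50.59.
q = γ·D_f = 19.6 × 1.65 = 32.34 kPa.
For the ½γBN_γ term take γ' = 22 − 9.81 = 12.19 kN/m³ (soil below base is submerged).
c·N_c·s_c = 7 × 50.585 × 1.3 = 460.33 kPa
q·N_q = 32.34 × 37.752 = 1220.9 kPa
0.5·γ·B·N_γ·s_γ = 0.5 × 12.19 × 3.62 × 40.1 × 0.8 = 707.81 kPa
q_ult = 460.33 + 1220.9 + 707.81 = 2389.1 kPa.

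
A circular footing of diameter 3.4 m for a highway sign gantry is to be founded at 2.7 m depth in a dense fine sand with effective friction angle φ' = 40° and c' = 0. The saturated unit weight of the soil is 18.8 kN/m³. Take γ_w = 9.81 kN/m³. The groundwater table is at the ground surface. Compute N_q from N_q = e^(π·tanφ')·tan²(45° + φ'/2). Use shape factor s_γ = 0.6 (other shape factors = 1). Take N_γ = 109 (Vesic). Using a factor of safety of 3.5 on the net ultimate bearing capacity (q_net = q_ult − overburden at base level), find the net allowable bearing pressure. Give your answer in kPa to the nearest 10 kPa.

q_all(net) ≈ 720 kPa

N_q = e^(π·tan40°)·tan²(65°) = 64.2.
γ' = 18.8 − 9.81 = 8.99 kN/m³ (submerged throughout). q = 8.99 × 2.7 = 24.273 kPa; the same γ' applies in the ½γBN_γ term.
q·N_q = 24.273 × 64.195 = 1558.2 kPa
0.5·γ·B·N_γ·s_γ = 0.5 × 8.99 × 3.4 × 109 × 0.6 = 999.51 kPa
q_ult = 1558.2 + 999.51 = 2557.7 kPa.
q_net = 2557.7 − 24.273 = 2533.4 kPa.
q_all(net) = 2533.4 / 3.5 = 723.84 kPa.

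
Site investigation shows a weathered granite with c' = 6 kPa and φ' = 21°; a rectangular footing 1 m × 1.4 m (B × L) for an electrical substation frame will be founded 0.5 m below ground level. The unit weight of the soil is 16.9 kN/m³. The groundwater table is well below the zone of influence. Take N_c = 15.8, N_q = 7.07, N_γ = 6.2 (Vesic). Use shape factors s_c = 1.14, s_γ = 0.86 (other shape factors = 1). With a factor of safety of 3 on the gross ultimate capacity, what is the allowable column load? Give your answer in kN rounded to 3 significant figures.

P_all ≈ 99.3 kN

q = γ·D_f = 16.9 × 0.5 = 8.45 kPa.
c·N_c·s_c = 6 × 15.8 × 1.14 = 108.07 kPa
q·N_q = 8.45 × 7.07 = 59.741 kPa
0.5·γ·B·N_γ·s_γ = 0.5 × 16.9 × 1 × 6.2 × 0.86 = 45.055 kPa
q_ult = 108.07 + 59.741 + 45.055 = 212.87 kPa.
Gross allowable pressure q_all = 212.87 / 3 = 70.956 kPa.
Footing area = 1.4 m², so allowable column load = 70.956 × 1.4 = 99.339 kN.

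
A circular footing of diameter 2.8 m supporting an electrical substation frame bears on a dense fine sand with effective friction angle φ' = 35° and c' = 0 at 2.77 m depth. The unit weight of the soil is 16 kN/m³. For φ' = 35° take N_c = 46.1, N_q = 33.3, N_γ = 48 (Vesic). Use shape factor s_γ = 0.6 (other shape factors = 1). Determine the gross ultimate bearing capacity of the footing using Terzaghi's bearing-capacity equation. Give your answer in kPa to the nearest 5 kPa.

Effective surcharge at the founding depth q = γ·D_f = 16 × 2.77 = 44.32 kPa.
q_ult = q·N_q + 0.5·γ·B·N_γ·s_γ
     = 44.32 × 33.3 + 0.5 × 16 × 2.8 × 48 × 0.6
     = 1475.9 + 645.12 = 2121 kPa.

q_ult ≈ 2120 kPa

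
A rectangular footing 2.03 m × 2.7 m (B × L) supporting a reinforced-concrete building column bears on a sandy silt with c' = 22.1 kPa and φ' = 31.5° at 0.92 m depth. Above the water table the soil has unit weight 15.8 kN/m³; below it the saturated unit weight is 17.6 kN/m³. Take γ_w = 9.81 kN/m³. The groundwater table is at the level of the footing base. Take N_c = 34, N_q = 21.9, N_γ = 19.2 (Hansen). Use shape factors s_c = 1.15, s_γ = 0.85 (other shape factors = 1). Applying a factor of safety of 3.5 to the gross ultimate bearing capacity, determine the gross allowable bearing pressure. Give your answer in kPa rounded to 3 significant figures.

q_all ≈ 375 kPa

Effective surcharge at the founding depth q = γ·D_f = 15.8 × 0.92 = 14.536 kPa.
The water table coincides with the base, so in the self-weight term γ → γ' = 7.79 kN/m³.
q_ult = c·N_c·s_c + q·N_q + 0.5·γ·B·N_γ·s_γ
     = 22.1 × 34 × 1.15 + 14.536 × 21.9 + 0.5 × 7.79 × 2.03 × 19.2 × 0.85
     = 864.11 + 318.34 + 129.04 = 1311.5 kPa.
q_all = q_ult / FS = 1311.5 / 3.5 = 374.71 kPa.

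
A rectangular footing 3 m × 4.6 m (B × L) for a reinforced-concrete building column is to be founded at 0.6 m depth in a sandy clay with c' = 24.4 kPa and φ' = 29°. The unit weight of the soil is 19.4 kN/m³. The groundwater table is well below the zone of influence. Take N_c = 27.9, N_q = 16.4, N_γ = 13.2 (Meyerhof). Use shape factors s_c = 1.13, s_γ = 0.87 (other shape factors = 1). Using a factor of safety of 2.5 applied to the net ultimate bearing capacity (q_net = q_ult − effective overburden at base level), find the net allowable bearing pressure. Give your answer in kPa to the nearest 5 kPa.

q_all(net) ≈ 515 kPa

Effective surcharge at the founding depth q = γ·D_f = 19.4 × 0.6 = 11.64 kPa.
q_ult = c·N_c·s_c + q·N_q + 0.5·γ·B·N_γ·s_γ
     = 24.4 × 27.9 × 1.13 + 11.64 × 16.4 + 0.5 × 19.4 × 3 × 13.2 × 0.87
     = 769.26 + 190.9 + 334.18 = 1294.3 kPa.
Net ultimate: q_net = 1294.3 − 11.64 = 1282.7 kPa.
q_all(net) = 1282.7 / 2.5 = 513.08 kPa.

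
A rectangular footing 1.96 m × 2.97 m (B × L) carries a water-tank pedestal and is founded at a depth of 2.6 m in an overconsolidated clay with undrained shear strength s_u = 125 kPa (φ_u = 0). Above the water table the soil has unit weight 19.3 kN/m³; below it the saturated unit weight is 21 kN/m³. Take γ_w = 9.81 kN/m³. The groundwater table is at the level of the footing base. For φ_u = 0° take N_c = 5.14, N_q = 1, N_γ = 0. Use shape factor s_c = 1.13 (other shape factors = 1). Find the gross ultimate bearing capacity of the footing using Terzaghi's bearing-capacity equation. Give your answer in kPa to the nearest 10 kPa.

Effective surcharge at the founding depth q = γ·D_f = 19.3 × 2.6 = 50.18 kPa.
q_ult = c·N_c·s_c + q·N_q
     = 125 × 5.14 × 1.13 + 50.18 × 1
     = 726.02 + 50.18 = 776.2 kPa.

q_ult ≈ 780 kPa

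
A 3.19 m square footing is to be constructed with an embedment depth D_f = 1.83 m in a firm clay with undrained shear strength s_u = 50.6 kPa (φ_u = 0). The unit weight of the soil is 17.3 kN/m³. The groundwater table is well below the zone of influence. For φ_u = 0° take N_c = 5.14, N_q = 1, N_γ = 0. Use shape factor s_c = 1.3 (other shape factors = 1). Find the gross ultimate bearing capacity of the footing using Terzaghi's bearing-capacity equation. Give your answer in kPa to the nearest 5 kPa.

Effective surcharge at the founding depth q = γ·D_f = 17.3 × 1.83 = 31.659 kPa.
q_ult = c·N_c·s_c + q·N_q
     = 50.6 × 5.14 × 1.3 + 31.659 × 1
     = 338.11 + 31.659 = 369.77 kPa.

q_ult ≈ 370 kPa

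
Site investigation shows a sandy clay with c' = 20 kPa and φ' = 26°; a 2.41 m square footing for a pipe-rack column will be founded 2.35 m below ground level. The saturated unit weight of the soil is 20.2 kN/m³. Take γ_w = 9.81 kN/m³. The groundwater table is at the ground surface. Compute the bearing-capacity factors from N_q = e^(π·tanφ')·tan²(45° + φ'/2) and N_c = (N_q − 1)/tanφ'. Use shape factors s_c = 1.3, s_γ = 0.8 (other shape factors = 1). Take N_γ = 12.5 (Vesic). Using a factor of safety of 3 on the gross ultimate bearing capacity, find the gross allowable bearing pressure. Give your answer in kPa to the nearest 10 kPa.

q_all ≈ 330 kPa

N_q = e^(π·tan26°)·tan²(58°) = 11.85; N_c = (N_q − 1)/tanφ' = 22.25.
γ' = 20.2 − 9.81 = 10.39 kN/m³ (submerged throughout). q = 10.39 × 2.35 = 24.416 kPa; the same γ' applies in the ½γBN_γ term.
c·N_c·s_c = 20 × 22.254 × 1.3 = 578.61 kPa
q·N_q = 24.416 × 11.854 = 289.44 kPa
0.5·γ·B·N_γ·s_γ = 0.5 × 10.39 × 2.41 × 12.5 × 0.8 = 125.2 kPa
q_ult = 578.61 + 289.44 + 125.2 = 993.25 kPa.
q_all = 993.25 / 3 = 331.08 kPa.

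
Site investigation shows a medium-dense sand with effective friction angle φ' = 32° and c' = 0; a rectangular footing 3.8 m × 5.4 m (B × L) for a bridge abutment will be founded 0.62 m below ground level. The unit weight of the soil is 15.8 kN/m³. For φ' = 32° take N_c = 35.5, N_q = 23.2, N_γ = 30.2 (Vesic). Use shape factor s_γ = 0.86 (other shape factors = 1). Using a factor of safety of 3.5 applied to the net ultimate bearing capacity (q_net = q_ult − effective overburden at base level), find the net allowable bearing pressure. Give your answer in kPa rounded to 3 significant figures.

q_all(net) ≈ 285 kPa

Overburden at base level: q = 15.8 × 0.62 = 9.796 kPa.
Surcharge term q·N_q = 9.796 × 23.2 = 227.27 kPa; self-weight term 0.5·γ·B·N_γ·s_γ = 0.5 × 15.8 × 3.8 × 30.2 × 0.86 = 779.68 kPa.
q_ult = 227.27 + 779.68 = 1006.9 kPa.
Net ultimate: q_net = 1006.9 − 9.796 = 997.15 kPa.
q_all(net) = 997.15 / 3.5 = 284.9 kPa.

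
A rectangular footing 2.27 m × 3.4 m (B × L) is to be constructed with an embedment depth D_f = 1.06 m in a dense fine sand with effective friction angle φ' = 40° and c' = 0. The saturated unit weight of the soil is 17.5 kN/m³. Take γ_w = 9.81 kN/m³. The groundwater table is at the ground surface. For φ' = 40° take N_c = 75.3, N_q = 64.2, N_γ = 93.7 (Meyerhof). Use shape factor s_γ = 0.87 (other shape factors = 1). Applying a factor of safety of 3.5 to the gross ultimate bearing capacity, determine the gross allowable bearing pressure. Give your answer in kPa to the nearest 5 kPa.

q_all ≈ 355 kPa

Water table at ground surface, so effective unit weight γ' = 17.5 − 9.81 = 7.69 kN/m³ is used throughout; overburden q = 7.69 × 1.06 = 8.1514 kPa; the same γ' applies in the ½γBN_γ term.
Surcharge term q·N_q = 8.1514 × 64.2 = 523.32 kPa; self-weight term 0.5·γ·B·N_γ·s_γ = 0.5 × 7.69 × 2.27 × 93.7 × 0.87 = 711.51 kPa.
q_ult = 523.32 + 711.51 = 1234.8 kPa.
q_all = q_ult / FS = 1234.8 / 3.5 = 352.81 kPa.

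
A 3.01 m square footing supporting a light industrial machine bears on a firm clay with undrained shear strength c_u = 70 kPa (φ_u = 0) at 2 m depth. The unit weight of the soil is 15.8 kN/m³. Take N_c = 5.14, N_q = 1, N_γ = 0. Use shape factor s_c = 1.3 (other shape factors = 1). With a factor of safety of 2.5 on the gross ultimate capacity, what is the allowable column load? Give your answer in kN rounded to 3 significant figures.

P_all ≈ 1810 kN

Effective surcharge at the founding depth q = γ·D_f = 15.8 × 2 = 31.6 kPa.
q_ult = c·N_c·s_c + q·N_q
     = 70 × 5.14 × 1.3 + 31.6 × 1
     = 467.74 + 31.6 = 499.34 kPa.
Gross allowable pressure q_all = 499.34 / 2.5 = 199.74 kPa.
Footing area = 9.0601 m², so allowable column load = 199.74 × 9.0601 = 1809.6 kN.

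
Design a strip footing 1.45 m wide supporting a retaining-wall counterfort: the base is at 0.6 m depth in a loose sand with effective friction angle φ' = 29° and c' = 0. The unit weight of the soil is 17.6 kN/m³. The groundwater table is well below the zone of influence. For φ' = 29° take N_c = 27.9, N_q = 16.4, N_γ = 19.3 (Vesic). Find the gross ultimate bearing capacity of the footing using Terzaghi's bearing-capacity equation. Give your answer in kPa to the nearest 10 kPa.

Effective surcharge at the founding depth q = γ·D_f = 17.6 × 0.6 = 10.56 kPa.
q_ult = q·N_q + 0.5·γ·B·N_γ
     = 10.56 × 16.4 + 0.5 × 17.6 × 1.45 × 19.3
     = 173.18 + 246.27 = 419.45 kPa.

q_ult ≈ 420 kPa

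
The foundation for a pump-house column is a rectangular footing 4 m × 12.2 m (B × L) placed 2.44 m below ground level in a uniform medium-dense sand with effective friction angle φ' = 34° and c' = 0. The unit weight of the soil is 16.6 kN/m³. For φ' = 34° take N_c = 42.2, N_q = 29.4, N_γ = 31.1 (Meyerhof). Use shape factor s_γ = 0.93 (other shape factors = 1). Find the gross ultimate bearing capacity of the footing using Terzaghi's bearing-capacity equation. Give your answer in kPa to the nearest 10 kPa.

q_ult ≈ 2150 kPa

Overburden at base level: q = 16.6 × 2.44 = 40.504 kPa.
Surcharge term q·N_q = 40.504 × 29.4 = 1190.8 kPa; self-weight term 0.5·γ·B·N_γ·s_γ = 0.5 × 16.6 × 4 × 31.1 × 0.93 = 960.24 kPa.
q_ult = 1190.8 + 960.24 = 2151.1 kPa.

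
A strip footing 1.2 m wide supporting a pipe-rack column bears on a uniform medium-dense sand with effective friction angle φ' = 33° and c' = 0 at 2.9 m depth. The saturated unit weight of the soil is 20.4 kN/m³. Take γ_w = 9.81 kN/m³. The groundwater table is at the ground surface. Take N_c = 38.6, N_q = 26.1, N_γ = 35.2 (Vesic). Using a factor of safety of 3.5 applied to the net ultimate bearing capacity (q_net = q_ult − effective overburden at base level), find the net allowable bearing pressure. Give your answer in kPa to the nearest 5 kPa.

q_all(net) ≈ 285 kPa

With the water table at the surface the whole profile is submerged: γ' = 20.4 − 9.81 = 10.59 kN/m³, so q = γ'·D_f = 30.711 kPa; the same γ' applies in the ½γBN_γ term.
q_ult = q·N_q + 0.5·γ·B·N_γ
     = 30.711 × 26.1 + 0.5 × 10.59 × 1.2 × 35.2
     = 801.56 + 223.66 = 1025.2 kPa.
Net ultimate: q_net = 1025.2 − 30.711 = 994.51 kPa.
q_all(net) = 994.51 / 3.5 = 284.14 kPa.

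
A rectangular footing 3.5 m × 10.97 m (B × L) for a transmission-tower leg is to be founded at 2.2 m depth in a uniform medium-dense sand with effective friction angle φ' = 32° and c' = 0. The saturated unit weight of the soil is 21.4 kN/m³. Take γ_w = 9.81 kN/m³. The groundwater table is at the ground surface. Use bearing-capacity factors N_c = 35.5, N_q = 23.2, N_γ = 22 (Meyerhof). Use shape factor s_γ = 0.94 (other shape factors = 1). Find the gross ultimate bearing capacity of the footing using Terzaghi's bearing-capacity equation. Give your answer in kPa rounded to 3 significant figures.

q_ult ≈ 1010 kPa

γ' = 21.4 − 9.81 = 11.59 kN/m³ (submerged throughout). q = 11.59 × 2.2 = 25.498 kPa; the same γ' applies in the ½γBN_γ term.
q·N_q = 25.498 × 23.2 = 591.55 kPa
0.5·γ·B·N_γ·s_γ = 0.5 × 11.59 × 3.5 × 22 × 0.94 = 419.44 kPa
q_ult = 591.55 + 419.44 = 1011 kPa.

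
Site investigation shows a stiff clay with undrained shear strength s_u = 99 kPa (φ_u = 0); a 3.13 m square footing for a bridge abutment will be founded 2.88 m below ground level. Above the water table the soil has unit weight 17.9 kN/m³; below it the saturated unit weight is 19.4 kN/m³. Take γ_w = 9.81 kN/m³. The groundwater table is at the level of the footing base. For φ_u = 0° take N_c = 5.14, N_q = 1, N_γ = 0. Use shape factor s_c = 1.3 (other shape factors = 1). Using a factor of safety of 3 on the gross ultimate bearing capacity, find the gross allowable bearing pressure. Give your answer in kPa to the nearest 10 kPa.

q_all ≈ 240 kPa

Effective surcharge at the founding depth q = γ·D_f = 17.9 × 2.88 = 51.552 kPa.
q_ult = c·N_c·s_c + q·N_q
     = 99 × 5.14 × 1.3 + 51.552 × 1
     = 661.52 + 51.552 = 713.07 kPa.
q_all = 713.07 / 3 = 237.69 kPa.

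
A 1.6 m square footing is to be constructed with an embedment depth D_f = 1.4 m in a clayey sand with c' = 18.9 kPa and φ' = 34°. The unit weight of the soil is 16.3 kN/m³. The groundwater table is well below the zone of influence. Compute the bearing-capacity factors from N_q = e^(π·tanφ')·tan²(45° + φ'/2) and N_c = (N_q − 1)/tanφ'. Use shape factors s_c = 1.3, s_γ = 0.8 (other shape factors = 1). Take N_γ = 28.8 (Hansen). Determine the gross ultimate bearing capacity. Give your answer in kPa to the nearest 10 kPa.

tan34° = 0.6745, so N_q = e^(π×0.6745)·tan²(62°) = 8.323 × 3.537 = 29.44.
N_c = (29.44 − 1)/tan34° = 42.16.
q = γ·D_f = 16.3 × 1.4 = 22.82 kPa.
c·N_c·s_c = 18.9 × 42.164 × 1.3 = 1036 kPa
q·N_q = 22.82 × 29.44 = 671.82 kPa
0.5·γ·B·N_γ·s_γ = 0.5 × 16.3 × 1.6 × 28.8 × 0.8 = 300.44 kPa
q_ult = 1036 + 671.82 + 300.44 = 2008.2 kPa.

q_ult ≈ 2010 kPa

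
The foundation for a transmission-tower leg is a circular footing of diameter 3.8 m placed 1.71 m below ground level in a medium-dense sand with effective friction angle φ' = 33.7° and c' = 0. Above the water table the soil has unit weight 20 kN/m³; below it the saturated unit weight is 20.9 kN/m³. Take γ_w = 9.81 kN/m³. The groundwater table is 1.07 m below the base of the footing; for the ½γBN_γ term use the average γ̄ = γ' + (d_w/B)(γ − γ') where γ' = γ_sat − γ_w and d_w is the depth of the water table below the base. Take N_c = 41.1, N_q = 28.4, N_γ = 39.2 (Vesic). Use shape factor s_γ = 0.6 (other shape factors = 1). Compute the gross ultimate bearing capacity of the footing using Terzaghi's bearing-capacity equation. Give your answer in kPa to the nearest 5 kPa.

q_ult ≈ 1580 kPa

q = γ·D_f = 20 × 1.71 = 34.2 kPa.
γ' = 11.09 kN/m³; averaging over the depth B below the base, γ̄ = γ' + (d_w/B)(γ − γ') = 13.599 kN/m³.
q·N_q = 34.2 × 28.4 = 971.28 kPa
0.5·γ·B·N_γ·s_γ = 0.5 × 13.599 × 3.8 × 39.2 × 0.6 = 607.71 kPa
q_ult = 971.28 + 607.71 = 1579 kPa.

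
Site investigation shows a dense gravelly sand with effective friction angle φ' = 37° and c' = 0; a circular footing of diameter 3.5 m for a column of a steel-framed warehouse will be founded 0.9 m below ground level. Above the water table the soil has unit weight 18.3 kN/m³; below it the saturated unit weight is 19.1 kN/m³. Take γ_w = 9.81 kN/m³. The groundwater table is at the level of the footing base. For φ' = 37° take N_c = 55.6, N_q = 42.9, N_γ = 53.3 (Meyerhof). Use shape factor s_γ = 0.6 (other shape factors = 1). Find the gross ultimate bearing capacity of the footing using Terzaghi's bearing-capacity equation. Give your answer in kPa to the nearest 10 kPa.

q = γ·D_f = 18.3 × 0.9 = 16.47 kPa.
For the ½γBN_γ term take γ' = 19.1 − 9.81 = 9.29 kN/m³ (soil below base is submerged).
q·N_q = 16.47 × 42.9 = 706.56 kPa
0.5·γ·B·N_γ·s_γ = 0.5 × 9.29 × 3.5 × 53.3 × 0.6 = 519.91 kPa
q_ult = 706.56 + 519.91 = 1226.5 kPa.

q_ult ≈ 1230 kPa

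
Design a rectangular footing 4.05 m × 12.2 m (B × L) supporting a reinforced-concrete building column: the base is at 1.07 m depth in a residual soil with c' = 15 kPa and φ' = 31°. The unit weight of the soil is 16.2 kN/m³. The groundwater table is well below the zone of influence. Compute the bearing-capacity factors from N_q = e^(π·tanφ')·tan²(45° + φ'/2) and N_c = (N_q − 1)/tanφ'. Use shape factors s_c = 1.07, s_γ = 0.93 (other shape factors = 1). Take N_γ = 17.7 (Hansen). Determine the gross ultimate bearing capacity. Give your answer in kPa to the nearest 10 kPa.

tan31° = 0.6009, so N_q = e^(π×0.6009)·tan²(60.5°) = 6.604 × 3.124 = 20.63.
N_c = (20.63 − 1)/tan31° = 32.67.
Overburden at base level: q = 16.2 × 1.07 = 17.334 kPa.
Cohesion term c·N_c·s_c = 15 × 32.671 × 1.07 = 524.37 kPa; surcharge term q·N_q = 17.334 × 20.631 = 357.61 kPa; self-weight term 0.5·γ·B·N_γ·s_γ = 0.5 × 16.2 × 4.05 × 17.7 × 0.93 = 540 kPa.
q_ult = 524.37 + 357.61 + 540 = 1422 kPa.

q_ult ≈ 1420 kPa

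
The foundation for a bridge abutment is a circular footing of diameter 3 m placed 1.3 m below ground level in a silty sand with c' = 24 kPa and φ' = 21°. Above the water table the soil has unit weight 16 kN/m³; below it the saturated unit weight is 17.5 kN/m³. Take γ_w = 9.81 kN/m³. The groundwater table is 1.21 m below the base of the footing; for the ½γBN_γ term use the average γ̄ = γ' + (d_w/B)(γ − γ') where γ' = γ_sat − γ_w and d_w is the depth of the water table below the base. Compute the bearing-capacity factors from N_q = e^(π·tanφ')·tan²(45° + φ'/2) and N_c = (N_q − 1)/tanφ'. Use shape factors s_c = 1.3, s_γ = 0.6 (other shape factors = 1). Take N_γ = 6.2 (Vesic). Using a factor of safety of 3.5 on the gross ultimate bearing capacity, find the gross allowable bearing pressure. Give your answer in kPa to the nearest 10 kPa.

q_all ≈ 200 kPa

N_q = e^(π·tan21°)·tan²(55.5°) = 7.07; N_c = (N_q − 1)/tanφ' = 15.81.
Overburden at base level: q = 16 × 1.3 = 20.8 kPa.
The water table is 1.21 m below the base (< B = 3 m), so the ½γBN_γ term uses γ̄ = γ' + (d_w/B)(γ − γ') = 7.69 + (1.21/3)(16 − 7.69) = 11.042 kN/m³.
Cohesion term c·N_c·s_c = 24 × 15.815 × 1.3 = 493.42 kPa; surcharge term q·N_q = 20.8 × 7.0708 = 147.07 kPa; self-weight term 0.5·γ·B·N_γ·s_γ = 0.5 × 11.042 × 3 × 6.2 × 0.6 = 61.613 kPa.
q_ult = 493.42 + 147.07 + 61.613 = 702.11 kPa.
q_all = 702.11 / 3.5 = 200.6 kPa.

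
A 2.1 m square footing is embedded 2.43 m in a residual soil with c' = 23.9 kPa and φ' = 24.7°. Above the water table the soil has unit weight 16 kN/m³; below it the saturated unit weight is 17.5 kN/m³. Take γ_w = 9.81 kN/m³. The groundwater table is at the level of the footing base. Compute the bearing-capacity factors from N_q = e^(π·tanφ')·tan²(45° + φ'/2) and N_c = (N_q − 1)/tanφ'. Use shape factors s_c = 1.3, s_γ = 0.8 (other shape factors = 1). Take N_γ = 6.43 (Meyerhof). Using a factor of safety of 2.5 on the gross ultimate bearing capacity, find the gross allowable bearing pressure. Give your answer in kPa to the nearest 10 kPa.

q_all ≈ 430 kPa

N_q = e^(π·tan24.7°)·tan²(57.35°) = 10.33; N_c = (N_q − 1)/tanφ' = 20.29.
Overburden at base level: q = 16 × 2.43 = 38.88 kPa.
Below the base the soil is submerged, so the ½γBN_γ term uses γ' = 17.5 − 9.81 = 7.69 kN/m³.
Cohesion term c·N_c·s_c = 23.9 × 20.288 × 1.3 = 630.34 kPa; surcharge term q·N_q = 38.88 × 10.331 = 401.68 kPa; self-weight term 0.5·γ·B·N_γ·s_γ = 0.5 × 7.69 × 2.1 × 6.43 × 0.8 = 41.535 kPa.
q_ult = 630.34 + 401.68 + 41.535 = 1073.6 kPa.
q_all = 1073.6 / 2.5 = 429.42 kPa.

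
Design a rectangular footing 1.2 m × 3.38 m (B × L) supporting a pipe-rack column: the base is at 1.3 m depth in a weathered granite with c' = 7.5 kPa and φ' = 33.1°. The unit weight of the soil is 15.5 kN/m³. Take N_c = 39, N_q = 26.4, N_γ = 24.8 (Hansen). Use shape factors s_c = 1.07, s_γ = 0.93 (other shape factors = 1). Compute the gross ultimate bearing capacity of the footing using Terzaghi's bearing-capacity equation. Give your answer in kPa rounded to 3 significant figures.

Effective surcharge at the founding depth q = γ·D_f = 15.5 × 1.3 = 20.15 kPa.
q_ult = c·N_c·s_c + q·N_q + 0.5·γ·B·N_γ·s_γ
     = 7.5 × 39 × 1.07 + 20.15 × 26.4 + 0.5 × 15.5 × 1.2 × 24.8 × 0.93
     = 312.98 + 531.96 + 214.5 = 1059.4 kPa.

q_ult ≈ 1060 kPa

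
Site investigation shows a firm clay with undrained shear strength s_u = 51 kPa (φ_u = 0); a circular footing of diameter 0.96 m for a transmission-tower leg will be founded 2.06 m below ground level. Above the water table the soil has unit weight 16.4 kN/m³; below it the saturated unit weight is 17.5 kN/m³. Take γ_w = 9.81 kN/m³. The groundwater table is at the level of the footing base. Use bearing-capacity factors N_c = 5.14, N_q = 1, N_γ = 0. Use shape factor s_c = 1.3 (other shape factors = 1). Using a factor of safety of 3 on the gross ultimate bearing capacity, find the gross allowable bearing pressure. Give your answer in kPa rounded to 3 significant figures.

Overburden at base level: q = 16.4 × 2.06 = 33.784 kPa.
Cohesion term c·N_c·s_c = 51 × 5.14 × 1.3 = 340.78 kPa; surcharge term q·N_q = 33.784 × 1 = 33.784 kPa.
q_ult = 340.78 + 33.784 = 374.57 kPa.
q_all = 374.57 / 3 = 124.86 kPa.

q_all ≈ 125 kPa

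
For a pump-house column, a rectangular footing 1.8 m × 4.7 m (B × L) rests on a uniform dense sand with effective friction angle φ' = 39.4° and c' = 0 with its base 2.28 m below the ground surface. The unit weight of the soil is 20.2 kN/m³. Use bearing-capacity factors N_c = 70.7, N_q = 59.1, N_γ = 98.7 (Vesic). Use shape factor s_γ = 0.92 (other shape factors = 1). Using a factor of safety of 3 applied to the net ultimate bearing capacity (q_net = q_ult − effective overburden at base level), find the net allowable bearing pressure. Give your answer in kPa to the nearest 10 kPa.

q_all(net) ≈ 1440 kPa

Effective surcharge at the founding depth q = γ·D_f = 20.2 × 2.28 = 46.056 kPa.
q_ult = q·N_q + 0.5·γ·B·N_γ·s_γ
     = 46.056 × 59.1 + 0.5 × 20.2 × 1.8 × 98.7 × 0.92
     = 2721.9 + 1650.8 = 4372.7 kPa.
Net ultimate: q_net = 4372.7 − 46.056 = 4326.7 kPa.
q_all(net) = 4326.7 / 3 = 1442.2 kPa.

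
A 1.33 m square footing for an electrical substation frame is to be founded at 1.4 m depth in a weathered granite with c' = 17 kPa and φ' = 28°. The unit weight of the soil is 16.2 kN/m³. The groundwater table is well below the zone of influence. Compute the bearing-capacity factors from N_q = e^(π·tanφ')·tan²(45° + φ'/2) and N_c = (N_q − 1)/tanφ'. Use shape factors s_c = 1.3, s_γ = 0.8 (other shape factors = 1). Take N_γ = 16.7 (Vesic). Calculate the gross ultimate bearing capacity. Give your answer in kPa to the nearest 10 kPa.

tan28° = 0.5317, so N_q = e^(π×0.5317)·tan²(59°) = 5.314 × 2.77 = 14.72.
N_c = (14.72 − 1)/tan28° = 25.8.
Effective surcharge at the founding depth q = γ·D_f = 16.2 × 1.4 = 22.68 kPa.
q_ult = c·N_c·s_c + q·N_q + 0.5·γ·B·N_γ·s_γ
     = 17 × 25.803 × 1.3 + 22.68 × 14.72 + 0.5 × 16.2 × 1.33 × 16.7 × 0.8
     = 570.25 + 333.85 + 143.93 = 1048 kPa.

q_ult ≈ 1050 kPa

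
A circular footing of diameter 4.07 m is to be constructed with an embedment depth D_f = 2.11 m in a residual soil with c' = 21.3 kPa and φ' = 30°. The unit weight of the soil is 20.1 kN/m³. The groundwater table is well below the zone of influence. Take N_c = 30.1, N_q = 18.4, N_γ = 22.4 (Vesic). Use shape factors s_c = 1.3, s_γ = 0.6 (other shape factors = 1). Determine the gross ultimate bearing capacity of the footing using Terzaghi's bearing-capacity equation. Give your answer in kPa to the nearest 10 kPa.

Overburden at base level: q = 20.1 × 2.11 = 42.411 kPa.
Cohesion term c·N_c·s_c = 21.3 × 30.1 × 1.3 = 833.47 kPa; surcharge term q·N_q = 42.411 × 18.4 = 780.36 kPa; self-weight term 0.5·γ·B·N_γ·s_γ = 0.5 × 20.1 × 4.07 × 22.4 × 0.6 = 549.74 kPa.
q_ult = 833.47 + 780.36 + 549.74 = 2163.6 kPa.

q_ult ≈ 2160 kPa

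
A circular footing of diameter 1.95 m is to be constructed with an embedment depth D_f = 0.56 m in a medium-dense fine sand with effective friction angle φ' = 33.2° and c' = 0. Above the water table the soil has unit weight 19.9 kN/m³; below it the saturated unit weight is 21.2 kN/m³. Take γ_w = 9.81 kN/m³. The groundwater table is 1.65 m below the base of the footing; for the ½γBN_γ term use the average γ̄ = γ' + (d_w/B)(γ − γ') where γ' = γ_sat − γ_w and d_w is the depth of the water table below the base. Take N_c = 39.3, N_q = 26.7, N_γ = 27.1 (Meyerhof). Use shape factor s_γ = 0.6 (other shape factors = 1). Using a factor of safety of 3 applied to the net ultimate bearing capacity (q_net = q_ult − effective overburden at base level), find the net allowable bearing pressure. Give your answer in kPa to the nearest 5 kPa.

q_all(net) ≈ 195 kPa

q = γ·D_f = 19.9 × 0.56 = 11.144 kPa.
γ' = 11.39 kN/m³; averaging over the depth B below the base, γ̄ = γ' + (d_w/B)(γ − γ') = 18.591 kN/m³.
q·N_q = 11.144 × 26.7 = 297.54 kPa
0.5·γ·B·N_γ·s_γ = 0.5 × 18.591 × 1.95 × 27.1 × 0.6 = 294.73 kPa
q_ult = 297.54 + 294.73 = 592.27 kPa.
Net ultimate: q_net = 592.27 − 11.144 = 581.13 kPa.
q_all(net) = 581.13 / 3 = 193.71 kPa.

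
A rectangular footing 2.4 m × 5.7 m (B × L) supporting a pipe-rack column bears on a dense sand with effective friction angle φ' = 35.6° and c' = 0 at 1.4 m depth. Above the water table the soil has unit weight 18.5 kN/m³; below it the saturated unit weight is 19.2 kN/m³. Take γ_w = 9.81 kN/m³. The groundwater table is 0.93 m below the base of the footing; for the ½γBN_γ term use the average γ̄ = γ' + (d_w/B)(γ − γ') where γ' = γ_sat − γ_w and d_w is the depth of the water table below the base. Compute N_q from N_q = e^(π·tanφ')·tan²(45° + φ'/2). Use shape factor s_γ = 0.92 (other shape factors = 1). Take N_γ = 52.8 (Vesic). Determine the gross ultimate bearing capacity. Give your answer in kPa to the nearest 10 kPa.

q_ult ≈ 1680 kPa

tan35.6° = 0.7159, so N_q = e^(π×0.7159)·tan²(62.8°) = 9.48 × 3.786 = 35.89.
q = γ·D_f = 18.5 × 1.4 = 25.9 kPa.
γ' = 9.39 kN/m³; averaging over the depth B below the base, γ̄ = γ' + (d_w/B)(γ − γ') = 12.92 kN/m³.
q·N_q = 25.9 × 35.891 = 929.58 kPa
0.5·γ·B·N_γ·s_γ = 0.5 × 12.92 × 2.4 × 52.8 × 0.92 = 753.13 kPa
q_ult = 929.58 + 753.13 = 1682.7 kPa.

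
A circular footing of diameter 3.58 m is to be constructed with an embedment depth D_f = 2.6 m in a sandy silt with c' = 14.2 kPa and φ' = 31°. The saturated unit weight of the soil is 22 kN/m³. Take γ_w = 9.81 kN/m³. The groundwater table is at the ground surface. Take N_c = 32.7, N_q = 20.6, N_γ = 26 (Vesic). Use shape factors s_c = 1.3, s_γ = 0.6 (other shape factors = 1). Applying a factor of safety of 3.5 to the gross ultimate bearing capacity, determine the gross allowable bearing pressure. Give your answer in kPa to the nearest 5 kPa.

q_all ≈ 455 kPa

With the water table at the surface the whole profile is submerged: γ' = 22 − 9.81 = 12.19 kN/m³, so q = γ'·D_f = 31.694 kPa; the same γ' applies in the ½γBN_γ term.
q_ult = c·N_c·s_c + q·N_q + 0.5·γ·B·N_γ·s_γ
     = 14.2 × 32.7 × 1.3 + 31.694 × 20.6 + 0.5 × 12.19 × 3.58 × 26 × 0.6
     = 603.64 + 652.9 + 340.39 = 1596.9 kPa.
q_all = q_ult / FS = 1596.9 / 3.5 = 456.27 kPa.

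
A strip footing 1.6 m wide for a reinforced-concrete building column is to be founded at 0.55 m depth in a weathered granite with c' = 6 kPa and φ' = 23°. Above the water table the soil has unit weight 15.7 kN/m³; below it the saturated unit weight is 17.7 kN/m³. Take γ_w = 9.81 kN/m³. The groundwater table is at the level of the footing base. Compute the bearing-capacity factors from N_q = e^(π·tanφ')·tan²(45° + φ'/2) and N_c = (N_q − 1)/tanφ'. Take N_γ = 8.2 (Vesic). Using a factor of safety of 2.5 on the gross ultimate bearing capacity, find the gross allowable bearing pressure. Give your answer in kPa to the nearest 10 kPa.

N_q = e^(π·tan23°)·tan²(56.5°) = 8.66; N_c = (N_q − 1)/tanφ' = 18.05.
q = γ·D_f = 15.7 × 0.55 = 8.635 kPa.
For the ½γBN_γ term take γ' = 17.7 − 9.81 = 7.89 kN/m³ (soil below base is submerged).
c·N_c = 6 × 18.049 = 108.29 kPa
q·N_q = 8.635 × 8.6612 = 74.789 kPa
0.5·γ·B·N_γ = 0.5 × 7.89 × 1.6 × 8.2 = 51.758 kPa
q_ult = 108.29 + 74.789 + 51.758 = 234.84 kPa.
q_all = 234.84 / 2.5 = 93.936 kPa.

q_all ≈ 90 kPa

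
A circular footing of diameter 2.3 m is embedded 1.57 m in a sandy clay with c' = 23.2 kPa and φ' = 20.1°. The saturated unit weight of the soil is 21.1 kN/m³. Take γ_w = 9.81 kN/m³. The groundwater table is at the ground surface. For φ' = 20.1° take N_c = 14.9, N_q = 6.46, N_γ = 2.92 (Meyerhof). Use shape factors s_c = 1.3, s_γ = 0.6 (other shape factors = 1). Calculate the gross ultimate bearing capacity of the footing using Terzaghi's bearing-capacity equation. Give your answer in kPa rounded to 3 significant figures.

Water table at ground surface, so effective unit weight γ' = 21.1 − 9.81 = 11.29 kN/m³ is used throughout; overburden q = 11.29 × 1.57 = 17.725 kPa; the same γ' applies in the ½γBN_γ term.
Cohesion term c·N_c·s_c = 23.2 × 14.9 × 1.3 = 449.38 kPa; surcharge term q·N_q = 17.725 × 6.46 = 114.51 kPa; self-weight term 0.5·γ·B·N_γ·s_γ = 0.5 × 11.29 × 2.3 × 2.92 × 0.6 = 22.747 kPa.
q_ult = 449.38 + 114.51 + 22.747 = 586.64 kPa.

q_ult ≈ 587 kPa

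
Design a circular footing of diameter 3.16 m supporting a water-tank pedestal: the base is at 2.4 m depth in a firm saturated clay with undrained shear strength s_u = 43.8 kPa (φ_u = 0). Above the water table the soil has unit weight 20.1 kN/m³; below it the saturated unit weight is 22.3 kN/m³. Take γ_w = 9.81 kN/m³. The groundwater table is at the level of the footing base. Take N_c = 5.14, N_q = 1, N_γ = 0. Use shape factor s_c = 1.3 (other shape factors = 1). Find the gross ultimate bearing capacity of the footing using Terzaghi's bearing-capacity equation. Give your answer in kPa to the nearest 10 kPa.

q_ult ≈ 340 kPa

Overburden at base level: q = 20.1 × 2.4 = 48.24 kPa.
Cohesion term c·N_c·s_c = 43.8 × 5.14 × 1.3 = 292.67 kPa; surcharge term q·N_q = 48.24 × 1 = 48.24 kPa.
q_ult = 292.67 + 48.24 = 340.91 kPa.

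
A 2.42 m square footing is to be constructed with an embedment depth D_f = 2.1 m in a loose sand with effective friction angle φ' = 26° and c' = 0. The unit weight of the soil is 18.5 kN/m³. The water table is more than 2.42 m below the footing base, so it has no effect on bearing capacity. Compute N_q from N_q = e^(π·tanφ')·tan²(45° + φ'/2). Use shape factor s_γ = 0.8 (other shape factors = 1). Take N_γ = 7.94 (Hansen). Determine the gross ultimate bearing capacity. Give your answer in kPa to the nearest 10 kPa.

tan26° = 0.4877, so N_q = e^(π×0.4877)·tan²(58°) = 4.629 × 2.561 = 11.85.
Overburden at base level: q = 18.5 × 2.1 = 38.85 kPa.
Surcharge term q·N_q = 38.85 × 11.854 = 460.54 kPa; self-weight term 0.5·γ·B·N_γ·s_γ = 0.5 × 18.5 × 2.42 × 7.94 × 0.8 = 142.19 kPa.
q_ult = 460.54 + 142.19 = 602.73 kPa.

q_ult ≈ 600 kPa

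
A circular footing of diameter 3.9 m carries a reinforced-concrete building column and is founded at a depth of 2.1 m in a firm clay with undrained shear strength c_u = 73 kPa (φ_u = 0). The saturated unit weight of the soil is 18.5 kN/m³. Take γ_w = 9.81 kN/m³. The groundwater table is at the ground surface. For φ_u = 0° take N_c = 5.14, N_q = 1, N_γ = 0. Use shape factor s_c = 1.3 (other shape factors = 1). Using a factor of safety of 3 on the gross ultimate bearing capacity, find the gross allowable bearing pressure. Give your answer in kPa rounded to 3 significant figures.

Water table at ground surface, so effective unit weight γ' = 18.5 − 9.81 = 8.69 kN/m³ is used throughout; overburden q = 8.69 × 2.1 = 18.249 kPa.
Cohesion term c·N_c·s_c = 73 × 5.14 × 1.3 = 487.79 kPa; surcharge term q·N_q = 18.249 × 1 = 18.249 kPa.
q_ult = 487.79 + 18.249 = 506.04 kPa.
q_all = 506.04 / 3 = 168.68 kPa.

q_all ≈ 169 kPa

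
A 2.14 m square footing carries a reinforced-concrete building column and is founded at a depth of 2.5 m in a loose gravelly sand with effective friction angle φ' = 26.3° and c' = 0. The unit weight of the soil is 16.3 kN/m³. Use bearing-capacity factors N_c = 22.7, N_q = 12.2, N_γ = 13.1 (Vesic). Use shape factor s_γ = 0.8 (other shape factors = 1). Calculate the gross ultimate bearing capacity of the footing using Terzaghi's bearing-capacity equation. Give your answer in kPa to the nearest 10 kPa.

q_ult ≈ 680 kPa

Effective surcharge at the founding depth q = γ·D_f = 16.3 × 2.5 = 40.75 kPa.
q_ult = q·N_q + 0.5·γ·B·N_γ·s_γ
     = 40.75 × 12.2 + 0.5 × 16.3 × 2.14 × 13.1 × 0.8
     = 497.15 + 182.78 = 679.93 kPa.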